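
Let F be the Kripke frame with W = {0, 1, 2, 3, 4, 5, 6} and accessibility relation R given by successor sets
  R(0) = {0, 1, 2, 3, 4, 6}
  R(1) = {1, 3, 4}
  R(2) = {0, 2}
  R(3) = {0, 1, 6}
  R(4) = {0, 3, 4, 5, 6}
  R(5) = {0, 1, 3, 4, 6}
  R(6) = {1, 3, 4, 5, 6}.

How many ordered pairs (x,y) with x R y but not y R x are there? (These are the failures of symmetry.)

8

Enumerating: (0,1), (0,6), (1,4), (4,3), (5,0), (5,1), (5,3), (6,1).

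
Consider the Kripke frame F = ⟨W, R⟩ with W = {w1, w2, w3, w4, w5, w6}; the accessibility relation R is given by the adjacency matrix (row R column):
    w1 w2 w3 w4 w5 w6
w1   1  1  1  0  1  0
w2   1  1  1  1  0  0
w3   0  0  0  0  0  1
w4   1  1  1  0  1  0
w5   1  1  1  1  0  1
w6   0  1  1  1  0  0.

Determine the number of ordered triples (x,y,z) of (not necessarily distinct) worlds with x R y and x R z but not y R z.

34

Enumerating: (w1,w2,w5), (w1,w3,w1), (w1,w3,w2), (w1,w3,w3), (w1,w3,w5), (w1,w5,w5), (w2,w1,w4), (w2,w3,w1), (w2,w3,w2), (w2,w3,w3), (w2,w3,w4), (w2,w4,w4), … and 22 more.
Total: 34.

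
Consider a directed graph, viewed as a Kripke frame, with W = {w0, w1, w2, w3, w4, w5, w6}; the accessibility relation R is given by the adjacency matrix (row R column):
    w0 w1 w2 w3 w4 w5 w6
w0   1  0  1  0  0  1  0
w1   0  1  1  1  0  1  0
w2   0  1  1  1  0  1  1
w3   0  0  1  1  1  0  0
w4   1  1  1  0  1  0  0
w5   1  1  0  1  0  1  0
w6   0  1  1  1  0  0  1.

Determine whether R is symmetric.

Symmetric: no — w0 R w2 but not w2 R w0.

No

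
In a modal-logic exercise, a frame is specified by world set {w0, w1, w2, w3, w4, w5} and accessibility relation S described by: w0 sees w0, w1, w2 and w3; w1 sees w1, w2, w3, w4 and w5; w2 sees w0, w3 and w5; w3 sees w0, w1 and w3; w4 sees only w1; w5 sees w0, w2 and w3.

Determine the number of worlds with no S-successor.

S is serial; there are no such worlds.

0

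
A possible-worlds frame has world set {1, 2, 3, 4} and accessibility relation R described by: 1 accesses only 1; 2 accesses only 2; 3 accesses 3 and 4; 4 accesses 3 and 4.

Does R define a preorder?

Reflexive: yes — every world is R-related to itself.
Transitive: yes — every two-step R-path is closed by a direct edge.
So R is a preorder.

Yes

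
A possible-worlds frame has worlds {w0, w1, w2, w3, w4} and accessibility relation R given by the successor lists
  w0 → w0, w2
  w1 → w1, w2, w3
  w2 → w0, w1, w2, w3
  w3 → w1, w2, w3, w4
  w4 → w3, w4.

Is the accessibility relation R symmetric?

Yes

Symmetric: yes — every pair in R has its reverse in R.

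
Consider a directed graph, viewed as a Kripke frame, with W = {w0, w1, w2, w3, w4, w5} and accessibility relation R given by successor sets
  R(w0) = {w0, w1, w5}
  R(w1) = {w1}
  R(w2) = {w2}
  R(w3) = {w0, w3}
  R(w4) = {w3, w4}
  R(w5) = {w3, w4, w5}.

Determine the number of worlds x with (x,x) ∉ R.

R is reflexive; there are no such worlds.

0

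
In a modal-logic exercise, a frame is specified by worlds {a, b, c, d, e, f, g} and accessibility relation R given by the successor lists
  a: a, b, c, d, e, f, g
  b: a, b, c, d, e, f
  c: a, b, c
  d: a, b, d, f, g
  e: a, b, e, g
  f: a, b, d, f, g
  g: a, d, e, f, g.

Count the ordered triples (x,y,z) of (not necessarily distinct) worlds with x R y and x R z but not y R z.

34

Enumerating: (a,b,g), (a,c,d), (a,c,e), (a,c,f), (a,c,g), (a,d,c), (a,d,e), (a,e,c), (a,e,d), (a,e,f), (a,f,c), (a,f,e), … and 22 more.
Total: 34.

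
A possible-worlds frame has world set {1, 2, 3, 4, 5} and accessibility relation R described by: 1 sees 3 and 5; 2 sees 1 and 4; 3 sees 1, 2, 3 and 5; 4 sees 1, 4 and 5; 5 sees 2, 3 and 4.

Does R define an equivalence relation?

Reflexive: no — 1 is not related to itself.
Symmetric: no — 1 R 5 but not 5 R 1.
Transitive: no — 1 R 3 and 3 R 2, but not 1 R 2.
So R is not an equivalence relation.

No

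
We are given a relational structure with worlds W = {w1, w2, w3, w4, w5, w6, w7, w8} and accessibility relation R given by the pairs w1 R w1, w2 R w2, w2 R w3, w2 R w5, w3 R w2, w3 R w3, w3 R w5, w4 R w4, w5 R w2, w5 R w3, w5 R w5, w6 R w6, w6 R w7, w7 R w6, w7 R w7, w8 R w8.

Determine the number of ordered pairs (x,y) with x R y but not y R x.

R is symmetric; there are no such tuples.

0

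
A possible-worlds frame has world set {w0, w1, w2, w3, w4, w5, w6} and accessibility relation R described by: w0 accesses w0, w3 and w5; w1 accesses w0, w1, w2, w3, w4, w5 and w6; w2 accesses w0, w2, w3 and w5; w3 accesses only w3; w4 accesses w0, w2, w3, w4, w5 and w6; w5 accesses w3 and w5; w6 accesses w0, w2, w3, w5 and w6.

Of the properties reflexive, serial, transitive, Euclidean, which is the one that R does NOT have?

Euclidean

Reflexive: yes — every world is R-related to itself.
Serial: yes — every world has a successor (e.g. w0 R w0).
Transitive: yes — every two-step R-path is closed by a direct edge.
Euclidean: no — w0 R w3 and w0 R w5, but not w3 R w5.
Only Euclidean fails.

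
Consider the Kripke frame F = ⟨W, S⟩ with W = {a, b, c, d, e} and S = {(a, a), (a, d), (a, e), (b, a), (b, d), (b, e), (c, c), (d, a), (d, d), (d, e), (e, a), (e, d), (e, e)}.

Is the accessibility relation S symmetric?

Symmetric: no — b S a but not a S b.

No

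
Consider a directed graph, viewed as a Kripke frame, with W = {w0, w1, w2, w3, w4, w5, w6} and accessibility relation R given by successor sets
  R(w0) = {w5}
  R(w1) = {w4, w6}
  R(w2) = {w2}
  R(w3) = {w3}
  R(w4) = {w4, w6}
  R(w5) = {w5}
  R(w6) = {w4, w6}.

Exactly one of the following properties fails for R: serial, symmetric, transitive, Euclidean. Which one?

symmetric

Serial: yes — every world has a successor (e.g. w0 R w5).
Symmetric: no — w0 R w5 but not w5 R w0.
Transitive: yes — every two-step R-path is closed by a direct edge.
Euclidean: yes — any two successors of a common world are R-related.
Only symmetric fails.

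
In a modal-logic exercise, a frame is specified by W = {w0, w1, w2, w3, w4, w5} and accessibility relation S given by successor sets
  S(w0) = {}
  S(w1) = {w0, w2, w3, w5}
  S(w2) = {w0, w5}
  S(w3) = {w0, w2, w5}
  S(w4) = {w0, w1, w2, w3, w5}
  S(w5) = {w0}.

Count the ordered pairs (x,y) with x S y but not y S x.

15

Enumerating: (w1,w0), (w1,w2), (w1,w3), (w1,w5), (w2,w0), (w2,w5), (w3,w0), (w3,w2), (w3,w5), (w4,w0), (w4,w1), (w4,w2), (w4,w3), (w4,w5), (w5,w0).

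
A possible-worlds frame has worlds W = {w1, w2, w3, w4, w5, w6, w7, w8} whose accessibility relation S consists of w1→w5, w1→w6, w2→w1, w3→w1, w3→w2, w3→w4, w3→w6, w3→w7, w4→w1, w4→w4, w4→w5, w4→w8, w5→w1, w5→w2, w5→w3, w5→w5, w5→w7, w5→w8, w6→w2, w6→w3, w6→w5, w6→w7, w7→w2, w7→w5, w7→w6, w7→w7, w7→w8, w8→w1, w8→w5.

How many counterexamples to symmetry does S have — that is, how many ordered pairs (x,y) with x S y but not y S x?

16

Enumerating: (w1,w6), (w2,w1), (w3,w1), (w3,w2), (w3,w4), (w3,w7), (w4,w1), (w4,w5), (w4,w8), (w5,w2), (w5,w3), (w6,w2), (w6,w5), (w7,w2), (w7,w8), (w8,w1).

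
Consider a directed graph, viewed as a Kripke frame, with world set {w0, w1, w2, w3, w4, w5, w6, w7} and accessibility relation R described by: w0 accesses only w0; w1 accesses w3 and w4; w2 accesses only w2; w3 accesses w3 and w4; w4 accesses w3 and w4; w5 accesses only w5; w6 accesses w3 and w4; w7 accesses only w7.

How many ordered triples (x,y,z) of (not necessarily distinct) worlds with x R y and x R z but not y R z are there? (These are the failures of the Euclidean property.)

R is Euclidean; there are no such tuples.

0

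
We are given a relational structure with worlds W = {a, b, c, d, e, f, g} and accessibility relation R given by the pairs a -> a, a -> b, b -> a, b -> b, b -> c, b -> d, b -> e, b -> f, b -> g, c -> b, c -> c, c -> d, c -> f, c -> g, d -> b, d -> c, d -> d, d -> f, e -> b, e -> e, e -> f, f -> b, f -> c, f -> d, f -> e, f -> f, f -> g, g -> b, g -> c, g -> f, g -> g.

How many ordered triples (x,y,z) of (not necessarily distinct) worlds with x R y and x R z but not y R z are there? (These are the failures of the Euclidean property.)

28

Enumerating: (b,a,c), (b,a,d), (b,a,e), (b,a,f), (b,a,g), (b,c,a), (b,c,e), (b,d,a), (b,d,e), (b,d,g), (b,e,a), (b,e,c), … and 16 more.
Total: 28.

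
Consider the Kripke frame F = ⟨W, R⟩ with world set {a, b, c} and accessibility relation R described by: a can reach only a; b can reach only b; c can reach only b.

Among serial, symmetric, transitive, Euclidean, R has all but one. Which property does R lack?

Serial: yes — every world has a successor (e.g. a R a).
Symmetric: no — c R b but not b R c.
Transitive: yes — every two-step R-path is closed by a direct edge.
Euclidean: yes — any two successors of a common world are R-related.
Only symmetric fails.

symmetric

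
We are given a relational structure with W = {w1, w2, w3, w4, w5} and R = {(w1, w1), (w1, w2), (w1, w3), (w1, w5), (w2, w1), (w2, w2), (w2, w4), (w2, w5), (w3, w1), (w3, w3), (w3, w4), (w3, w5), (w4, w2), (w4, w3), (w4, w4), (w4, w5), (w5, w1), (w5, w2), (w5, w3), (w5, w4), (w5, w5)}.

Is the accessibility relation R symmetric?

Symmetric: yes — every pair in R has its reverse in R.

Yes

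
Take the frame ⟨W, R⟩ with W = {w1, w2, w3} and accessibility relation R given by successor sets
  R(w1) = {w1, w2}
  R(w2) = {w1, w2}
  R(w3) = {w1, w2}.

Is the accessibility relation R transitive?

Transitive: yes — every two-step R-path is closed by a direct edge.

Yes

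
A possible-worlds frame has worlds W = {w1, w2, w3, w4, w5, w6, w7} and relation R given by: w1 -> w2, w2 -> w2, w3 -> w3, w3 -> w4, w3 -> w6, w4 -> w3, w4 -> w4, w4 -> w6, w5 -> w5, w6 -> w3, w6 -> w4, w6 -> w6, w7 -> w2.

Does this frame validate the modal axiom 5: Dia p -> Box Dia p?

By correspondence theory, 5 is valid on a frame iff R is Euclidean.
Euclidean: yes — any two successors of a common world are R-related.

Yes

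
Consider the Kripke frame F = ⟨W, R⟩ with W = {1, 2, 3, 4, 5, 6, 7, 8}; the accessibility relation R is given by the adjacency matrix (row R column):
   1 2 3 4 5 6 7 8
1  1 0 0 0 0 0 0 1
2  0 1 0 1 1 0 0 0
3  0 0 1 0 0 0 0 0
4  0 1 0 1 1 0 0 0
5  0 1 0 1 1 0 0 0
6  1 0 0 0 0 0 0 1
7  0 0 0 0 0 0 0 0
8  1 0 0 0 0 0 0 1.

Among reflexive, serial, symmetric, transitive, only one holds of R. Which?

Reflexive: no — 6 is not related to itself.
Serial: no — 7 has no R-successor.
Symmetric: no — 6 R 1 but not 1 R 6.
Transitive: yes — every two-step R-path is closed by a direct edge.
Only transitive holds.

transitive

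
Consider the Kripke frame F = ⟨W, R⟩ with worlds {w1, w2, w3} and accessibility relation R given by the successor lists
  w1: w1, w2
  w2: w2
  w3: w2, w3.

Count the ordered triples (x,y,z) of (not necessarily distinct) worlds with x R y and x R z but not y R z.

2

Enumerating: (w1,w2,w1), (w3,w2,w3).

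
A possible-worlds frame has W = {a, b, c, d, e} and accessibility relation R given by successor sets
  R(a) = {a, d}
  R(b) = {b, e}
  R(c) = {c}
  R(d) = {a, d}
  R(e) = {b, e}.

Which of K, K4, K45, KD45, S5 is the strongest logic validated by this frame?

S5

Transitive (axiom 4): yes — every two-step R-path is closed by a direct edge.
Euclidean (axiom 5): yes — any two successors of a common world are R-related.
Serial (axiom D): yes — every world has a successor (e.g. a R a).
Reflexive (axiom T): yes — every world is R-related to itself.
So F validates K, K4, K45, KD45, S5. The strongest is S5.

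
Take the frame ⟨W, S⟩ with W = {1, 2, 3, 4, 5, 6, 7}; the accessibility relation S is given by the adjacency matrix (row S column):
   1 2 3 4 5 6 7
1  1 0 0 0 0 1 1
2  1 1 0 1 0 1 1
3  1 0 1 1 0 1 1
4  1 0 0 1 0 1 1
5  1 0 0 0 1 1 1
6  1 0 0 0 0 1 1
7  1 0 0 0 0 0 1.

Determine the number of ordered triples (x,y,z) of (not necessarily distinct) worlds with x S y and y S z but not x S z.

1

Enumerating: (7,1,6).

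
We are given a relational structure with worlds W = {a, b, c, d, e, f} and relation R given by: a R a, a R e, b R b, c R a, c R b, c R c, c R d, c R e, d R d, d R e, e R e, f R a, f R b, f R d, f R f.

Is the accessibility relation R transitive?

Transitive: no — f R a and a R e, but not f R e.

No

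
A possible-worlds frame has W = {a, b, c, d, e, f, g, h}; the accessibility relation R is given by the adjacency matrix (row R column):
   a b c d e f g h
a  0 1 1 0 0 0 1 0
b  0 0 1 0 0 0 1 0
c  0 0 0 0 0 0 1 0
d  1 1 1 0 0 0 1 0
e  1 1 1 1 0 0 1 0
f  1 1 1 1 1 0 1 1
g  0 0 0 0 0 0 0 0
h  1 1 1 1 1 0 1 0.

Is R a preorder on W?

No

Reflexive: no — a is not related to itself.
Transitive: yes — every two-step R-path is closed by a direct edge.
So R is not a preorder.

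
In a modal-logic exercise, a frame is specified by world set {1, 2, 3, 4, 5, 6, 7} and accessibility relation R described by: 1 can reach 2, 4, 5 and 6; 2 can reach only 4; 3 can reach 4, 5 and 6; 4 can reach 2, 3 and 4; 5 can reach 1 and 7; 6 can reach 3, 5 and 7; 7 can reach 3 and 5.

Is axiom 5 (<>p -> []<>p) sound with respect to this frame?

Axiom 5 corresponds to the accessibility relation being Euclidean.
Euclidean: no — 1 R 2 and 1 R 5, but not 2 R 5.

No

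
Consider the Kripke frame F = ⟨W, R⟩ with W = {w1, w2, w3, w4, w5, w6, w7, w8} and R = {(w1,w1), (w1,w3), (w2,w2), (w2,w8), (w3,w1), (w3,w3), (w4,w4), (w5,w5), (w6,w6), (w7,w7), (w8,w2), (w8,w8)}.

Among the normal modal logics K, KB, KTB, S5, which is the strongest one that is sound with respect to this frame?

S5

Symmetric (axiom B): yes — every pair in R has its reverse in R.
Reflexive (axiom T): yes — every world is R-related to itself.
Euclidean (axiom 5): yes — any two successors of a common world are R-related.
So F validates K, KB, KTB, S5. The strongest is S5.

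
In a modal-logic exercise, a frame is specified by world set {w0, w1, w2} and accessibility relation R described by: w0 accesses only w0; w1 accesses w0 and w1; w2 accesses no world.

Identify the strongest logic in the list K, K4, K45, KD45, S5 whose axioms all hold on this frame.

K4

Transitive (axiom 4): yes — every two-step R-path is closed by a direct edge.
Euclidean (axiom 5): no — w1 R w0 and w1 R w1, but not w0 R w1.
Serial (axiom D): no — w2 has no R-successor.
Reflexive (axiom T): no — w2 is not related to itself.
So F validates K, K4; K45 would additionally require R to be Euclidean. The strongest is K4.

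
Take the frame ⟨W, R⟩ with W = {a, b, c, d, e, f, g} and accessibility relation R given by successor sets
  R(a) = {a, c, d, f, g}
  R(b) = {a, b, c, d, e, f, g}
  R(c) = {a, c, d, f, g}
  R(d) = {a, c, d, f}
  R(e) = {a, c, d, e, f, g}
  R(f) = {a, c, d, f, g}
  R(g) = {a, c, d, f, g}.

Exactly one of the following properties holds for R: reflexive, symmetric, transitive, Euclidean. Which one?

Reflexive: yes — every world is R-related to itself.
Symmetric: no — b R a but not a R b.
Transitive: no — d R a and a R g, but not d R g.
Euclidean: no — a R d and a R g, but not d R g.
Only reflexive holds.

reflexive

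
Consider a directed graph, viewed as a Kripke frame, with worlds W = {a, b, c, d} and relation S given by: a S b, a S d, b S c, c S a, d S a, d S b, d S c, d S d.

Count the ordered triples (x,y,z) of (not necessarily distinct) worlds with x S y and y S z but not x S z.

6

Enumerating: (a,b,c), (a,d,a), (a,d,c), (b,c,a), (c,a,b), (c,a,d).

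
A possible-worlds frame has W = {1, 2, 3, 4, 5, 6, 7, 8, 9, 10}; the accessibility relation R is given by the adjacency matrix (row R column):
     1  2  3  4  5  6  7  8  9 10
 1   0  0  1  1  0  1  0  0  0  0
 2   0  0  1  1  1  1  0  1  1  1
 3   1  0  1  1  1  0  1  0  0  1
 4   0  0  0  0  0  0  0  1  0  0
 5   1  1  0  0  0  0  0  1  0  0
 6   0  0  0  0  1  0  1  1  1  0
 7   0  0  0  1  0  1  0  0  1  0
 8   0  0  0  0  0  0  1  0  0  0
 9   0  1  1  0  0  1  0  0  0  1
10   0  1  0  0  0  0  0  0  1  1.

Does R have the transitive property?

No

Transitive: no — 1 R 3 and 3 R 10, but not 1 R 10.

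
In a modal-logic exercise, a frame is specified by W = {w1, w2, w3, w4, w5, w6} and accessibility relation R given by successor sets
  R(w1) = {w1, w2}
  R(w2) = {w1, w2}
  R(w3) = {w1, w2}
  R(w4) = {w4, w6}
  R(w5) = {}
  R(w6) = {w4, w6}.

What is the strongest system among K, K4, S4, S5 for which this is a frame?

K4

Transitive (axiom 4): yes — every two-step R-path is closed by a direct edge.
Reflexive (axiom T): no — w3 is not related to itself.
Euclidean (axiom 5): yes — any two successors of a common world are R-related.
So F validates K, K4; S4 would additionally require R to be reflexive. The strongest is K4.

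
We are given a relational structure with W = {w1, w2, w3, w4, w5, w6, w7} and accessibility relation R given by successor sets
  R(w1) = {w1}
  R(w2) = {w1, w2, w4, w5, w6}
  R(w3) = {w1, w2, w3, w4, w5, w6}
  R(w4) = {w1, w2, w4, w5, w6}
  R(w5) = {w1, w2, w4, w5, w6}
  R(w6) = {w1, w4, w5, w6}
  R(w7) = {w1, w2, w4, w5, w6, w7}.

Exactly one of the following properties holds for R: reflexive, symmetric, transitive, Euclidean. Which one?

Reflexive: yes — every world is R-related to itself.
Symmetric: no — w2 R w1 but not w1 R w2.
Transitive: no — w6 R w4 and w4 R w2, but not w6 R w2.
Euclidean: no — w2 R w1 and w2 R w4, but not w1 R w4.
Only reflexive holds.

reflexive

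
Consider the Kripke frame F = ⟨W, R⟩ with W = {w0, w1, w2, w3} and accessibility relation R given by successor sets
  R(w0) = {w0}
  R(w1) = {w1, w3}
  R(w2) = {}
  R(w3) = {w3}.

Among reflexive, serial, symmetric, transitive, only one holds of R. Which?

transitive

Reflexive: no — w2 is not related to itself.
Serial: no — w2 has no R-successor.
Symmetric: no — w1 R w3 but not w3 R w1.
Transitive: yes — every two-step R-path is closed by a direct edge.
Only transitive holds.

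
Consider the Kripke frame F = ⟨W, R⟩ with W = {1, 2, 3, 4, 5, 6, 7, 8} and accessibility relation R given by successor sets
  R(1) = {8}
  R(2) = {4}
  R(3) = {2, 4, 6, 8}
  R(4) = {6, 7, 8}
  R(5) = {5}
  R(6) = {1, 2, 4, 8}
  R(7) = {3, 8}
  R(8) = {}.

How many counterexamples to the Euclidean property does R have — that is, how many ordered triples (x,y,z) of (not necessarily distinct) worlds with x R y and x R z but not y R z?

35

Enumerating: (1,8,8), (2,4,4), (3,2,2), (3,2,6), (3,2,8), (3,4,2), (3,4,4), (3,6,6), (3,8,2), (3,8,4), (3,8,6), (3,8,8), … and 23 more.
Total: 35.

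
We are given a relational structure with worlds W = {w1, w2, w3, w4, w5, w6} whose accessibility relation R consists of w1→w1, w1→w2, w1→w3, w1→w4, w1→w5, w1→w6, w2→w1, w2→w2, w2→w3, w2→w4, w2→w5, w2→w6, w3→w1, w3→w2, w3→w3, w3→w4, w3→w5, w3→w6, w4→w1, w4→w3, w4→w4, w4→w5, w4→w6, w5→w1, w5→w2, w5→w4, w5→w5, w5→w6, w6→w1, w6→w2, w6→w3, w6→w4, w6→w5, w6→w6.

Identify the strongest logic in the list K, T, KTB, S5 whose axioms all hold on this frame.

Reflexive (axiom T): yes — every world is R-related to itself.
Symmetric (axiom B): no — w2 R w4 but not w4 R w2.
Euclidean (axiom 5): no — w1 R w4 and w1 R w2, but not w4 R w2.
So F validates K, T; KTB would additionally require R to be symmetric. The strongest is T.

T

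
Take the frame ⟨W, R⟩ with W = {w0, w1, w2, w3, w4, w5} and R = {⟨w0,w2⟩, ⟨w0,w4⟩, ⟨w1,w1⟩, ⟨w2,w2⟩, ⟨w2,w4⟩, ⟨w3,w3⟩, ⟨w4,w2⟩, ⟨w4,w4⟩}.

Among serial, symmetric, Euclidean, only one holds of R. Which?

Euclidean

Serial: no — w5 has no R-successor.
Symmetric: no — w0 R w2 but not w2 R w0.
Euclidean: yes — any two successors of a common world are R-related.
Only Euclidean holds.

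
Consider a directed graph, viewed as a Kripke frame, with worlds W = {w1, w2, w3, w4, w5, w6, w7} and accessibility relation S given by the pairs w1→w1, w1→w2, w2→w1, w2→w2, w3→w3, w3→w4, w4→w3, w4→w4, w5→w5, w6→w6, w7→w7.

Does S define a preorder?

Reflexive: yes — every world is S-related to itself.
Transitive: yes — every two-step S-path is closed by a direct edge.
So S is a preorder.

Yes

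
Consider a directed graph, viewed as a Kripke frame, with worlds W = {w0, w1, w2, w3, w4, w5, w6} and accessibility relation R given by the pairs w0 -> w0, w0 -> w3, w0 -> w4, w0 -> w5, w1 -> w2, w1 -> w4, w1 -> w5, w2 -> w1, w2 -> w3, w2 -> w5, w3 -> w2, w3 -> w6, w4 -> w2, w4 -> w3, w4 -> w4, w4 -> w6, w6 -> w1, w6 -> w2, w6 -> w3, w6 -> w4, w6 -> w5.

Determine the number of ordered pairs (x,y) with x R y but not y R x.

Enumerating: (w0,w3), (w0,w4), (w0,w5), (w1,w4), (w1,w5), (w2,w5), (w4,w2), (w4,w3), (w6,w1), (w6,w2), (w6,w5).

11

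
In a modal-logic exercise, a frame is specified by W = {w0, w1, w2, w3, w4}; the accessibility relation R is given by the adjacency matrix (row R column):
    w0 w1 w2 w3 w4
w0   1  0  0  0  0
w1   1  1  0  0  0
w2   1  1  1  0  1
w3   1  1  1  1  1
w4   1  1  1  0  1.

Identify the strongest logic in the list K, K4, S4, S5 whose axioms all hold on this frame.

S4

Transitive (axiom 4): yes — every two-step R-path is closed by a direct edge.
Reflexive (axiom T): yes — every world is R-related to itself.
Euclidean (axiom 5): no — w2 R w0 and w2 R w1, but not w0 R w1.
So F validates K, K4, S4; S5 would additionally require R to be Euclidean. The strongest is S4.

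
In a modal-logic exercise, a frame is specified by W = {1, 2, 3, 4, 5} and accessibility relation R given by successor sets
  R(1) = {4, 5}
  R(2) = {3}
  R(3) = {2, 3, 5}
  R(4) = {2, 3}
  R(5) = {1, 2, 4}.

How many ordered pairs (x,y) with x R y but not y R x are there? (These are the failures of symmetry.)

Enumerating: (1,4), (3,5), (4,2), (4,3), (5,2), (5,4).

6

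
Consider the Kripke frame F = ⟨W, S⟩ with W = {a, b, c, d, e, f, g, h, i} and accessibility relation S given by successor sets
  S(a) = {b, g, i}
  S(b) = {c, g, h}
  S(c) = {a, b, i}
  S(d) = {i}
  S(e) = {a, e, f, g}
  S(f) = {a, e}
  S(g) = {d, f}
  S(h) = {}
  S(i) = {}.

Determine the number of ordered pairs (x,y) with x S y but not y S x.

Enumerating: (a,b), (a,g), (a,i), (b,g), (b,h), (c,a), (c,i), (d,i), (e,a), (e,g), (f,a), (g,d), (g,f).

13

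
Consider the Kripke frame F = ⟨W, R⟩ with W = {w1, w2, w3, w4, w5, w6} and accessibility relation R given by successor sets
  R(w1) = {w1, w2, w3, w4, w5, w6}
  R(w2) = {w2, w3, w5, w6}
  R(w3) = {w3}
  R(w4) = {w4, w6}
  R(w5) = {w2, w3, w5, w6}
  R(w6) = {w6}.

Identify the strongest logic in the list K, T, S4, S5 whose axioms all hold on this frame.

Reflexive (axiom T): yes — every world is R-related to itself.
Transitive (axiom 4): yes — every two-step R-path is closed by a direct edge.
Euclidean (axiom 5): no — w1 R w2 and w1 R w4, but not w2 R w4.
So F validates K, T, S4; S5 would additionally require R to be Euclidean. The strongest is S4.

S4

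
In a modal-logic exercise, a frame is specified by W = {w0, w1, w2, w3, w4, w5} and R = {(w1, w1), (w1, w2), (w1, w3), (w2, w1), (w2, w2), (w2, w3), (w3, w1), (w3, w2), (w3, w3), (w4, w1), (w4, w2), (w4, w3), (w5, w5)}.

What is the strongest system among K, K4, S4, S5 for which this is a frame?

Transitive (axiom 4): yes — every two-step R-path is closed by a direct edge.
Reflexive (axiom T): no — w0 is not related to itself.
Euclidean (axiom 5): yes — any two successors of a common world are R-related.
So F validates K, K4; S4 would additionally require R to be reflexive. The strongest is K4.

K4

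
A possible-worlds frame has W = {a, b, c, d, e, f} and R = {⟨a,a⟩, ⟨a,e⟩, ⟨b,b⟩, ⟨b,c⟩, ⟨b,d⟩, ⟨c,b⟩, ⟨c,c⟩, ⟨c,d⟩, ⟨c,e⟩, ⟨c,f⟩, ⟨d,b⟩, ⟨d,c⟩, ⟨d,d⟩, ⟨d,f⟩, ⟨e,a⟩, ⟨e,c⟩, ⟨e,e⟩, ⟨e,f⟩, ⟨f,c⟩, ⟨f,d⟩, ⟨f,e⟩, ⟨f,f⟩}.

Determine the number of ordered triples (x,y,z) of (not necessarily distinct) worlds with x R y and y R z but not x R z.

Enumerating: (a,e,c), (a,e,f), (b,c,e), (b,c,f), (b,d,f), (c,e,a), (d,c,e), (d,f,e), (e,c,b), (e,c,d), (e,f,d), (f,c,b), (f,d,b), (f,e,a).

14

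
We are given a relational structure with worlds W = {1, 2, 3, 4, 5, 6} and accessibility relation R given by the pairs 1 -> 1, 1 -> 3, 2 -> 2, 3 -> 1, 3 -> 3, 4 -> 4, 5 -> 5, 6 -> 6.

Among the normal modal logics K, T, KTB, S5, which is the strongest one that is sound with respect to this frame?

Reflexive (axiom T): yes — every world is R-related to itself.
Symmetric (axiom B): yes — every pair in R has its reverse in R.
Euclidean (axiom 5): yes — any two successors of a common world are R-related.
So F validates K, T, KTB, S5. The strongest is S5.

S5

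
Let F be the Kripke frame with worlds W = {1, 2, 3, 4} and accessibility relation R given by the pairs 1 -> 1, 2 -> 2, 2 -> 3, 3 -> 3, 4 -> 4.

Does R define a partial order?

Reflexive: yes — every world is R-related to itself.
Transitive: yes — every two-step R-path is closed by a direct edge.
Antisymmetric: yes — no distinct pair is related both ways.
So R is a partial order.

Yes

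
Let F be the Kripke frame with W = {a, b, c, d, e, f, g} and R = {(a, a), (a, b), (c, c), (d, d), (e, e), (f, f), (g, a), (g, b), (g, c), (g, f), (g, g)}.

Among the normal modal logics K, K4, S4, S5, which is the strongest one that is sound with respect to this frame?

Transitive (axiom 4): yes — every two-step R-path is closed by a direct edge.
Reflexive (axiom T): no — b is not related to itself.
Euclidean (axiom 5): no — g R a and g R c, but not a R c.
So F validates K, K4; S4 would additionally require R to be reflexive. The strongest is K4.

K4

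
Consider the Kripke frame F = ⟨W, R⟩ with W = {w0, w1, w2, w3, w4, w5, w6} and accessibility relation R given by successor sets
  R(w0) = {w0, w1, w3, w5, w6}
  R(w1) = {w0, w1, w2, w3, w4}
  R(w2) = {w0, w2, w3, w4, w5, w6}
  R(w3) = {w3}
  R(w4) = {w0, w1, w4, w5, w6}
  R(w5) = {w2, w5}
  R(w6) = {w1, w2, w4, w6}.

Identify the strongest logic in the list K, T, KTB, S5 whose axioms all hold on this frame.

T

Reflexive (axiom T): yes — every world is R-related to itself.
Symmetric (axiom B): no — w0 R w3 but not w3 R w0.
Euclidean (axiom 5): no — w0 R w1 and w0 R w5, but not w1 R w5.
So F validates K, T; KTB would additionally require R to be symmetric. The strongest is T.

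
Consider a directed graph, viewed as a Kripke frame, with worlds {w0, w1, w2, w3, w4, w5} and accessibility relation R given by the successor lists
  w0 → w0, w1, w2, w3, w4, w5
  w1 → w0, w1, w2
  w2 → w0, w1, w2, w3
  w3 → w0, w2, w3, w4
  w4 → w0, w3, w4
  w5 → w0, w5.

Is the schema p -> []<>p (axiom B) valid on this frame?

Yes

Axiom B corresponds to the accessibility relation being symmetric.
Symmetric: yes — every pair in R has its reverse in R.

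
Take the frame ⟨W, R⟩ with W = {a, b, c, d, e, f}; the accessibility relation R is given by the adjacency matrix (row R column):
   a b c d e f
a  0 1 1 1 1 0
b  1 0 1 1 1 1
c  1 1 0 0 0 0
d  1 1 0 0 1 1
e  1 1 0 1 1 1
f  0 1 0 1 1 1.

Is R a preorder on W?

Reflexive: no — a is not related to itself.
Transitive: no — a R b and b R f, but not a R f.
So R is not a preorder.

No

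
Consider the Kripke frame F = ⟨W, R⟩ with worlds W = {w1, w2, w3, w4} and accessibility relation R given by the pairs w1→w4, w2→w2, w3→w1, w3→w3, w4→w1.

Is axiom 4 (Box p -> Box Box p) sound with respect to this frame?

By correspondence theory, 4 is valid on a frame iff R is transitive.
Transitive: no — w3 R w1 and w1 R w4, but not w3 R w4.

No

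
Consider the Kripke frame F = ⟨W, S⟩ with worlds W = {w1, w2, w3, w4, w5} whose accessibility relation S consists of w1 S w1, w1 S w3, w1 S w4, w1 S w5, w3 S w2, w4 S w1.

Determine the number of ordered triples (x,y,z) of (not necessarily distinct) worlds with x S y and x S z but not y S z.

Enumerating: (w1,w3,w1), (w1,w3,w3), (w1,w3,w4), (w1,w3,w5), (w1,w4,w3), (w1,w4,w4), (w1,w4,w5), (w1,w5,w1), (w1,w5,w3), (w1,w5,w4), (w1,w5,w5), (w3,w2,w2).

12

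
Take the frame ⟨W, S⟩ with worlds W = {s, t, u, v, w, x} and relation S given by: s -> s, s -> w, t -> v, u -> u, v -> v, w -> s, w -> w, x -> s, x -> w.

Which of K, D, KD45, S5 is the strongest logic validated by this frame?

KD45

Serial (axiom D): yes — every world has a successor (e.g. s S s).
Euclidean (axiom 5): yes — any two successors of a common world are S-related.
Transitive (axiom 4): yes — every two-step S-path is closed by a direct edge.
Reflexive (axiom T): no — t is not related to itself.
So F validates K, D, KD45; S5 would additionally require S to be reflexive. The strongest is KD45.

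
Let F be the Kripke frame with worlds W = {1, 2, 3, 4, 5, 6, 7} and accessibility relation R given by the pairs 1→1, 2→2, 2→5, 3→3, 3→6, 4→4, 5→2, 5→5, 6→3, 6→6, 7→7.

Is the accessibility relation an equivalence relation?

Yes

Reflexive: yes — every world is R-related to itself.
Symmetric: yes — every pair in R has its reverse in R.
Transitive: yes — every two-step R-path is closed by a direct edge.
So R is an equivalence relation.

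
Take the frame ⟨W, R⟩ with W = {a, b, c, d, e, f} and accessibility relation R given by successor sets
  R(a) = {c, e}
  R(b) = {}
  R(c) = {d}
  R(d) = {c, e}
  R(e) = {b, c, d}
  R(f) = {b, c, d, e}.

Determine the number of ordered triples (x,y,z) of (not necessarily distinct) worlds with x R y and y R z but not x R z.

Enumerating: (a,c,d), (a,e,b), (a,e,d), (c,d,c), (c,d,e), (d,c,d), (d,e,b), (d,e,d), (e,d,e).

9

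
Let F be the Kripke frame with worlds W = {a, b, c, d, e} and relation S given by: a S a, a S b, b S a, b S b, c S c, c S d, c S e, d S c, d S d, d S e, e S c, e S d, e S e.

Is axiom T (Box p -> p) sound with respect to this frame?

By correspondence theory, T is valid on a frame iff S is reflexive.
Reflexive: yes — every world is S-related to itself.

Yes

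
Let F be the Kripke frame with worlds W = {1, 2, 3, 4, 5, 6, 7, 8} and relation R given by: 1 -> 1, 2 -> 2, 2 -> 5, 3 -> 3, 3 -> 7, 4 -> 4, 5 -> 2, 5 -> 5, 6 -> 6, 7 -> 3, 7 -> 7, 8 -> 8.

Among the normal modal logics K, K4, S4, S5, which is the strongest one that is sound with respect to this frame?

Transitive (axiom 4): yes — every two-step R-path is closed by a direct edge.
Reflexive (axiom T): yes — every world is R-related to itself.
Euclidean (axiom 5): yes — any two successors of a common world are R-related.
So F validates K, K4, S4, S5. The strongest is S5.

S5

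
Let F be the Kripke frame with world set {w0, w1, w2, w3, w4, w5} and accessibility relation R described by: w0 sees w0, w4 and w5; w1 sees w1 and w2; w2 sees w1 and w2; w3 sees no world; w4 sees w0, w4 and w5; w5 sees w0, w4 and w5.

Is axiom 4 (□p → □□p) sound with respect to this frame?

Yes

By correspondence theory, 4 is valid on a frame iff R is transitive.
Transitive: yes — every two-step R-path is closed by a direct edge.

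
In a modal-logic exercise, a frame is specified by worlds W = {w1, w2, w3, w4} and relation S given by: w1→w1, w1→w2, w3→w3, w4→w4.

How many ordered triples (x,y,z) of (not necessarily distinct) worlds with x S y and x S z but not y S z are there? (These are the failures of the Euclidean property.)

Enumerating: (w1,w2,w1), (w1,w2,w2).

2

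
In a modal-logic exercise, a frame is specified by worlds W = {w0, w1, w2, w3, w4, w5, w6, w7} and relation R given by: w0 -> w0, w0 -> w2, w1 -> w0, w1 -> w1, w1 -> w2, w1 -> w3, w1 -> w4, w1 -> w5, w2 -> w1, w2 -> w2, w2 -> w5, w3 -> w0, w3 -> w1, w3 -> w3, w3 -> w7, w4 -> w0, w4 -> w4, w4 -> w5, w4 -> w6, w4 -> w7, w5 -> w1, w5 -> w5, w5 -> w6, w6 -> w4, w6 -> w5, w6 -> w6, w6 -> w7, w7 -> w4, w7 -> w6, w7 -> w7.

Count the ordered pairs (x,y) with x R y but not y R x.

Enumerating: (w0,w2), (w1,w0), (w1,w4), (w2,w5), (w3,w0), (w3,w7), (w4,w0), (w4,w5).

8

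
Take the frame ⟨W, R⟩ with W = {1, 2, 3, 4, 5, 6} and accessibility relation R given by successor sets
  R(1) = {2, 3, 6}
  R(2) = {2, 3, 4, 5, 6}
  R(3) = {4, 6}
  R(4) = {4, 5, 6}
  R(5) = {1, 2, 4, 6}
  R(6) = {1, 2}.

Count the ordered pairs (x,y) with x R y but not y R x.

9

Enumerating: (1,2), (1,3), (2,3), (2,4), (3,4), (3,6), (4,6), (5,1), (5,6).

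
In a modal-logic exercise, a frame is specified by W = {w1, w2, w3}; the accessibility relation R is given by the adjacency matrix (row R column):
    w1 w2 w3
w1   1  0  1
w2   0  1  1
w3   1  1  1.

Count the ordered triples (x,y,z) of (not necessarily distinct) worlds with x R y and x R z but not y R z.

2

Enumerating: (w3,w1,w2), (w3,w2,w1).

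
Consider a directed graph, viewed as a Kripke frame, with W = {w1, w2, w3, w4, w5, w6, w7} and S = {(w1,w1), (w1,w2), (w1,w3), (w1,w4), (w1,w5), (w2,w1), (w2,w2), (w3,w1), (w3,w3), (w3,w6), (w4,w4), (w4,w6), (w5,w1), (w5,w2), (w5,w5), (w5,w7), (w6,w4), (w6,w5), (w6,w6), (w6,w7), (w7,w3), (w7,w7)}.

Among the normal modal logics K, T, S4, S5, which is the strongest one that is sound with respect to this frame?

T

Reflexive (axiom T): yes — every world is S-related to itself.
Transitive (axiom 4): no — w1 S w3 and w3 S w6, but not w1 S w6.
Euclidean (axiom 5): no — w1 S w2 and w1 S w3, but not w2 S w3.
So F validates K, T; S4 would additionally require S to be transitive. The strongest is T.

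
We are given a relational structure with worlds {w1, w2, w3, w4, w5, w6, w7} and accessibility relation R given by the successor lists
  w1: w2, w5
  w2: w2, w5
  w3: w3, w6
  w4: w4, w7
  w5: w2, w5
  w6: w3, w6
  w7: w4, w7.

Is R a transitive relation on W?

Yes

Transitive: yes — every two-step R-path is closed by a direct edge.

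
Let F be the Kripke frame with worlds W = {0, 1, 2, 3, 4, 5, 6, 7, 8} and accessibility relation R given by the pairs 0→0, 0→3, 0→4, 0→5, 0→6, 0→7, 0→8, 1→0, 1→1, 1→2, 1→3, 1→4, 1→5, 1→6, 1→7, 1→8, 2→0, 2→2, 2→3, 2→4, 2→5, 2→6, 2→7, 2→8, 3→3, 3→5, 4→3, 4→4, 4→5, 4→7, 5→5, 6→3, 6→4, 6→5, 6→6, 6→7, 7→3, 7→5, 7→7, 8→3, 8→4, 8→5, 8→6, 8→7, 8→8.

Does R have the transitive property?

Transitive: yes — every two-step R-path is closed by a direct edge.

Yes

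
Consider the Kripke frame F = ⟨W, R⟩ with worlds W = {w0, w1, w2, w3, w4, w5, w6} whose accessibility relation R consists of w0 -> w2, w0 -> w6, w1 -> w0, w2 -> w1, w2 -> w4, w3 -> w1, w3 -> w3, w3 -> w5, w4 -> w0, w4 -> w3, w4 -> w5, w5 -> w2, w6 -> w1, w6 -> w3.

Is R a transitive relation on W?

No

Transitive: no — w0 R w2 and w2 R w1, but not w0 R w1.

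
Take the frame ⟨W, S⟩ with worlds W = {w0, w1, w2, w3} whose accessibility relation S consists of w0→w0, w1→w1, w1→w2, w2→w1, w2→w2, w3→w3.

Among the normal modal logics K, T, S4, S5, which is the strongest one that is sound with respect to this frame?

S5

Reflexive (axiom T): yes — every world is S-related to itself.
Transitive (axiom 4): yes — every two-step S-path is closed by a direct edge.
Euclidean (axiom 5): yes — any two successors of a common world are S-related.
So F validates K, T, S4, S5. The strongest is S5.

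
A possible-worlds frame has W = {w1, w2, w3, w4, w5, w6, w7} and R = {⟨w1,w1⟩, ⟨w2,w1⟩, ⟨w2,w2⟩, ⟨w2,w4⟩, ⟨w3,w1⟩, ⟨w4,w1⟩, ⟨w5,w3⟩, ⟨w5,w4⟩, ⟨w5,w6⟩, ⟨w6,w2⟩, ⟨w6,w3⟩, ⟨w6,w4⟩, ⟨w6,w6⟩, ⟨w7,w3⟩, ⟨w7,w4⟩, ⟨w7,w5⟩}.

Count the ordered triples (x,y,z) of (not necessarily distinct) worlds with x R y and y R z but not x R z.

9

Enumerating: (w5,w3,w1), (w5,w4,w1), (w5,w6,w2), (w6,w2,w1), (w6,w3,w1), (w6,w4,w1), (w7,w3,w1), (w7,w4,w1), (w7,w5,w6).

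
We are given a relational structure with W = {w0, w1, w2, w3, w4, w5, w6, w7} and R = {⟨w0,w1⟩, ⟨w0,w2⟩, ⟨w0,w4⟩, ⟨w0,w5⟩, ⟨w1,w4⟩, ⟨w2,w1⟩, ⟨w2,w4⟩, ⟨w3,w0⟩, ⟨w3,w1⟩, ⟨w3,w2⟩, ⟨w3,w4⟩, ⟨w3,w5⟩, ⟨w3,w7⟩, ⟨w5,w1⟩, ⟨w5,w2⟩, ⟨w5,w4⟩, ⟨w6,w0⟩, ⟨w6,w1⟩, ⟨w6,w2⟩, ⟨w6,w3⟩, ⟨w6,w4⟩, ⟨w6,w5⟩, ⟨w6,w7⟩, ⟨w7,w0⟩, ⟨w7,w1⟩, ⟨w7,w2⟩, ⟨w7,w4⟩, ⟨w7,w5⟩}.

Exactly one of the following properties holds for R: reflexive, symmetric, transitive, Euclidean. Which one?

transitive

Reflexive: no — w0 is not related to itself.
Symmetric: no — w0 R w1 but not w1 R w0.
Transitive: yes — every two-step R-path is closed by a direct edge.
Euclidean: no — w0 R w1 and w0 R w2, but not w1 R w2.
Only transitive holds.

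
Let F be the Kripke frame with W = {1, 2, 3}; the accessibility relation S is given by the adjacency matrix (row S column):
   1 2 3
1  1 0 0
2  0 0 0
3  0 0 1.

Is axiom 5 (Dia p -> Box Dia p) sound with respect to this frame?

Yes

By correspondence theory, 5 is valid on a frame iff S is Euclidean.
Euclidean: yes — any two successors of a common world are S-related.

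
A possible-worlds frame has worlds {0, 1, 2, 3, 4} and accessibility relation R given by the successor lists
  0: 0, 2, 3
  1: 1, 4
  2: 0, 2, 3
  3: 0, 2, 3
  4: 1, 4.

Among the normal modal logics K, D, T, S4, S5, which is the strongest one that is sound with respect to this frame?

S5

Serial (axiom D): yes — every world has a successor (e.g. 0 R 0).
Reflexive (axiom T): yes — every world is R-related to itself.
Transitive (axiom 4): yes — every two-step R-path is closed by a direct edge.
Euclidean (axiom 5): yes — any two successors of a common world are R-related.
So F validates K, D, T, S4, S5. The strongest is S5.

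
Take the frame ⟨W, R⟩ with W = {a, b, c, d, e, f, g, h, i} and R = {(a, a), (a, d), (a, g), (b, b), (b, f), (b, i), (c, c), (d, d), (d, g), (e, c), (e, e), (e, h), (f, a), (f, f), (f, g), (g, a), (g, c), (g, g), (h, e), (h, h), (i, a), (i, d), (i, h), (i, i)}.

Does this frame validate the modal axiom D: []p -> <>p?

Yes

The schema D characterises exactly the serial frames.
Serial: yes — every world has a successor (e.g. a R a).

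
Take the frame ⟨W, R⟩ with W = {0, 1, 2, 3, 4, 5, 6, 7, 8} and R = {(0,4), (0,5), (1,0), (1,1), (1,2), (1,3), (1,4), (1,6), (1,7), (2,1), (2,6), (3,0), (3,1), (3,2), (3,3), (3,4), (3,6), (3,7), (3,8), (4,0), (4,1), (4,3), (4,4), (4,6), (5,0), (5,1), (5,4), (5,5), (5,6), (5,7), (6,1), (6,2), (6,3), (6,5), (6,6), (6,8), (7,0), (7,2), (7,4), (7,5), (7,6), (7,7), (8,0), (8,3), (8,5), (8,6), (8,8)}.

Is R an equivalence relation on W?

No

Reflexive: no — 0 is not related to itself.
Symmetric: no — 1 R 0 but not 0 R 1.
Transitive: no — 0 R 4 and 4 R 1, but not 0 R 1.
So R is not an equivalence relation.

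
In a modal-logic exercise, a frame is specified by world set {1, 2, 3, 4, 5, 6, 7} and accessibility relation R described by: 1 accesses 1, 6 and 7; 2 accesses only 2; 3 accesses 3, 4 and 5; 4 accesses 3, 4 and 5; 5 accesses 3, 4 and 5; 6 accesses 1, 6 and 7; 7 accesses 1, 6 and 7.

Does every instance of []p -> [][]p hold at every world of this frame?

Axiom 4 corresponds to the accessibility relation being transitive.
Transitive: yes — every two-step R-path is closed by a direct edge.

Yes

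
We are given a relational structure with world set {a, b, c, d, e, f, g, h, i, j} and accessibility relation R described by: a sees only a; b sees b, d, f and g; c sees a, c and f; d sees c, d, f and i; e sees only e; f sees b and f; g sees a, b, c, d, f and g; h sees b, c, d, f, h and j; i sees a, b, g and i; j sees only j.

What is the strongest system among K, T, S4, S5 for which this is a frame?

Reflexive (axiom T): yes — every world is R-related to itself.
Transitive (axiom 4): no — b R d and d R c, but not b R c.
Euclidean (axiom 5): no — b R d and b R g, but not d R g.
So F validates K, T; S4 would additionally require R to be transitive. The strongest is T.

T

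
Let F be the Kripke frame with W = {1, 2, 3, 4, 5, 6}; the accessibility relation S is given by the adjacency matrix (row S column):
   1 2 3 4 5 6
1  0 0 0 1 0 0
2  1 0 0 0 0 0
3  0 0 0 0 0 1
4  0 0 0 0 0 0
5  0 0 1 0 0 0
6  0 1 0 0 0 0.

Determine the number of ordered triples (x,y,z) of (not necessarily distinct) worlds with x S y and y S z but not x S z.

4

Enumerating: (2,1,4), (3,6,2), (5,3,6), (6,2,1).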